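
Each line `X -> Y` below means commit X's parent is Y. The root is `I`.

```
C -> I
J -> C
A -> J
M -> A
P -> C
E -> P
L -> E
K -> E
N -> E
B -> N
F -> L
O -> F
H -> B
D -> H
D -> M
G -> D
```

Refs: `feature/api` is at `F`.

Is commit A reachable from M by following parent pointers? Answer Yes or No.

Ancestors of M (commits reachable by following parents): {A, C, I, J, M}.
A is in that set, so it is an ancestor of M.

Yes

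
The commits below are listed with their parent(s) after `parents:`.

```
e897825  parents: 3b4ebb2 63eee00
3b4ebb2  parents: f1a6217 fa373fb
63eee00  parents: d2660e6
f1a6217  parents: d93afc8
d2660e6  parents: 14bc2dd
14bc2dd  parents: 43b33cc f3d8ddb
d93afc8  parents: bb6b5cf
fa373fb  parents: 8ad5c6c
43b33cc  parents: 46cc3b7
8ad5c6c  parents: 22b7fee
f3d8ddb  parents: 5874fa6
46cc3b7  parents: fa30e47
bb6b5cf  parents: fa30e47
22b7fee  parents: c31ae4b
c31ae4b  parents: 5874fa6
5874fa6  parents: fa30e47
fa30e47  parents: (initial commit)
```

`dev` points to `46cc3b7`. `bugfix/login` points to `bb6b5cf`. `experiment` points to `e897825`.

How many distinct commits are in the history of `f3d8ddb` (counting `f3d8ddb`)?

3

Walking parent pointers from f3d8ddb: reachable set = {5874fa6, f3d8ddb, fa30e47}.
That is 3 commits.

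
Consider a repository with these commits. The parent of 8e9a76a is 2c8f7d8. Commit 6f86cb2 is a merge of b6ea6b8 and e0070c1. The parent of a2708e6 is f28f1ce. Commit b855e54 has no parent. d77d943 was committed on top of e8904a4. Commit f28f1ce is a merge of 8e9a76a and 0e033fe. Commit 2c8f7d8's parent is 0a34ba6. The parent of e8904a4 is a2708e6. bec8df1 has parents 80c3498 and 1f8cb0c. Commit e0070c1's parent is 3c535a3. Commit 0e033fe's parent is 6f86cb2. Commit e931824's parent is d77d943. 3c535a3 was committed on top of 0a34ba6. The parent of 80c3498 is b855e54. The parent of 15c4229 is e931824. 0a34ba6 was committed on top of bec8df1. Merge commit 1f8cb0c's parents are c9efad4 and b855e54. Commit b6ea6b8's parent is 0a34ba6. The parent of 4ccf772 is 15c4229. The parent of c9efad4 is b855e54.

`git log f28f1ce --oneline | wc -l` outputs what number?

Walking parent pointers from f28f1ce: reachable set = {0a34ba6, 0e033fe, 1f8cb0c, 2c8f7d8, 3c535a3, 6f86cb2, 80c3498, 8e9a76a, b6ea6b8, b855e54, bec8df1, c9efad4, e0070c1, f28f1ce}.
That is 14 commits.

14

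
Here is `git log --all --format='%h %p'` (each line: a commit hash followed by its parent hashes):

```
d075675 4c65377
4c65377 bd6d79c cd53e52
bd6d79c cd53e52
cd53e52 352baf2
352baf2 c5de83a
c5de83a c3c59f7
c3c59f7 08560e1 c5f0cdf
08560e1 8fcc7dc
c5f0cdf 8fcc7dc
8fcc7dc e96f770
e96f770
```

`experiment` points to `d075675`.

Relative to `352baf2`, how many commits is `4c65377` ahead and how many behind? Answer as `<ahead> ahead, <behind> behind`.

Reachable from 4c65377: {08560e1, 352baf2, 4c65377, 8fcc7dc, bd6d79c, c3c59f7, c5de83a, c5f0cdf, cd53e52, e96f770}.
Reachable from 352baf2: {08560e1, 352baf2, 8fcc7dc, c3c59f7, c5de83a, c5f0cdf, e96f770}.
Only in 4c65377's history (ahead): {4c65377, bd6d79c, cd53e52} — 3.
Only in 352baf2's history (behind): {} — 0.

3 ahead, 0 behind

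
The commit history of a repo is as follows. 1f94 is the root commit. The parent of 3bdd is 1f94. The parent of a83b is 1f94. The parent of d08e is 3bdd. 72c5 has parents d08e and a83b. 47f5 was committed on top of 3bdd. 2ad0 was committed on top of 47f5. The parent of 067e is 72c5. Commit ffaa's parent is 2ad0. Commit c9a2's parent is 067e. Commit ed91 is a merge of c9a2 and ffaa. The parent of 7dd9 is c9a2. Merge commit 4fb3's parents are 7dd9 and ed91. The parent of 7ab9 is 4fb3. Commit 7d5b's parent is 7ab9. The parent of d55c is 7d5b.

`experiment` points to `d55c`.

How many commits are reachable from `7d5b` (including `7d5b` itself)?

Walking parent pointers from 7d5b: reachable set = {067e, 1f94, 2ad0, 3bdd, 47f5, 4fb3, 72c5, 7ab9, 7d5b, 7dd9, a83b, c9a2, d08e, ed91, ffaa}.
That is 15 commits.

15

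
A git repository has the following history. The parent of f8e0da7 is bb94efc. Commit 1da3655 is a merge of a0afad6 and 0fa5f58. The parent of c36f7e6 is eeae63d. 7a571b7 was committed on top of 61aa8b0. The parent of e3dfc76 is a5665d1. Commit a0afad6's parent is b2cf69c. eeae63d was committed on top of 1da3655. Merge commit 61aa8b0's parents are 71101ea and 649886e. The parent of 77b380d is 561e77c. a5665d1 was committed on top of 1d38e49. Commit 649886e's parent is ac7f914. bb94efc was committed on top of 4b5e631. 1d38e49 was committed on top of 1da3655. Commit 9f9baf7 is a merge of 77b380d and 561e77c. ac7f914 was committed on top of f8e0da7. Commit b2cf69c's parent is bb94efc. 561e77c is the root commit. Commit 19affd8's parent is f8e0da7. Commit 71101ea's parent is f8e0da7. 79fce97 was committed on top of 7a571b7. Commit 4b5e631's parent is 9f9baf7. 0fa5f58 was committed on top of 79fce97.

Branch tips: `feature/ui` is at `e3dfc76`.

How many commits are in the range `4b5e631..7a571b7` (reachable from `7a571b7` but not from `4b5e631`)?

Reachable from 7a571b7: {4b5e631, 561e77c, 61aa8b0, 649886e, 71101ea, 77b380d, 7a571b7, 9f9baf7, ac7f914, bb94efc, f8e0da7}.
Reachable from 4b5e631: {4b5e631, 561e77c, 77b380d, 9f9baf7}.
In 7a571b7's history but not 4b5e631's: {61aa8b0, 649886e, 71101ea, 7a571b7, ac7f914, bb94efc, f8e0da7} — 7 commits.

7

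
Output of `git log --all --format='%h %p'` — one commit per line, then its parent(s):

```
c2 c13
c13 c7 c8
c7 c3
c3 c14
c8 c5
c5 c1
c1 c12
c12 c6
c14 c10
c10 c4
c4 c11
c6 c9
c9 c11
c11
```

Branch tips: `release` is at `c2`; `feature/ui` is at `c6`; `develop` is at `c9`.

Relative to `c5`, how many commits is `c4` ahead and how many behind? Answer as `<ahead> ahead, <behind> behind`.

1 ahead, 5 behind

Reachable from c4: {c11, c4}.
Reachable from c5: {c1, c11, c12, c5, c6, c9}.
Only in c4's history (ahead): {c4} — 1.
Only in c5's history (behind): {c1, c12, c5, c6, c9} — 5.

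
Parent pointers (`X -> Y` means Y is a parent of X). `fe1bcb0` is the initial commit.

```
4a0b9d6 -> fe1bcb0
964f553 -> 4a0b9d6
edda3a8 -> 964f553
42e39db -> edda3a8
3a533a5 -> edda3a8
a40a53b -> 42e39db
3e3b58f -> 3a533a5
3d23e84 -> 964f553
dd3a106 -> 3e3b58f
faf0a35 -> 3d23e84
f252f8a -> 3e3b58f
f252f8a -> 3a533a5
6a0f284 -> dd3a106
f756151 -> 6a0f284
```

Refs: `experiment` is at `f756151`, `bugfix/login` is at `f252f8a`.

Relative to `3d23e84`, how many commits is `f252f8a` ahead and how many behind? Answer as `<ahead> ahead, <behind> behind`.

Reachable from f252f8a: {3a533a5, 3e3b58f, 4a0b9d6, 964f553, edda3a8, f252f8a, fe1bcb0}.
Reachable from 3d23e84: {3d23e84, 4a0b9d6, 964f553, fe1bcb0}.
Only in f252f8a's history (ahead): {3a533a5, 3e3b58f, edda3a8, f252f8a} — 4.
Only in 3d23e84's history (behind): {3d23e84} — 1.

4 ahead, 1 behind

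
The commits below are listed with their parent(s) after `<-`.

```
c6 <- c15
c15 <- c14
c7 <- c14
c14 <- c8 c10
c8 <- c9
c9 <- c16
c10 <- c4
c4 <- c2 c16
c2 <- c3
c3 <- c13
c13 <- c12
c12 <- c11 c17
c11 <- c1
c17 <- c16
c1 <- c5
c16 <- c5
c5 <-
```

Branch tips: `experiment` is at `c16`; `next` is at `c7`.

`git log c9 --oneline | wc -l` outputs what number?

3

Walking parent pointers from c9: reachable set = {c16, c5, c9}.
That is 3 commits.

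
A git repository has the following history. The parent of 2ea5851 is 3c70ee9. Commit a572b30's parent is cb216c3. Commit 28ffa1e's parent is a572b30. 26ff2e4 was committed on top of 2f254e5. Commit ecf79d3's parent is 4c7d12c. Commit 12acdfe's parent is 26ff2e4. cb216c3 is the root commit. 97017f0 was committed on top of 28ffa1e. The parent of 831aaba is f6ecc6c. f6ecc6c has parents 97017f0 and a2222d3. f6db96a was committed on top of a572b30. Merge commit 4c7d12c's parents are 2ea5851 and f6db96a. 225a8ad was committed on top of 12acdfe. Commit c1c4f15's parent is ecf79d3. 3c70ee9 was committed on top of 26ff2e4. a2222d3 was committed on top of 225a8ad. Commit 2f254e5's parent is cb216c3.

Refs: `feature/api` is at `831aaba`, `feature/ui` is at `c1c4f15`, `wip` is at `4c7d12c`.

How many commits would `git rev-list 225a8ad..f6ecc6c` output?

5

Reachable from f6ecc6c: {12acdfe, 225a8ad, 26ff2e4, 28ffa1e, 2f254e5, 97017f0, a2222d3, a572b30, cb216c3, f6ecc6c}.
Reachable from 225a8ad: {12acdfe, 225a8ad, 26ff2e4, 2f254e5, cb216c3}.
In f6ecc6c's history but not 225a8ad's: {28ffa1e, 97017f0, a2222d3, a572b30, f6ecc6c} — 5 commits.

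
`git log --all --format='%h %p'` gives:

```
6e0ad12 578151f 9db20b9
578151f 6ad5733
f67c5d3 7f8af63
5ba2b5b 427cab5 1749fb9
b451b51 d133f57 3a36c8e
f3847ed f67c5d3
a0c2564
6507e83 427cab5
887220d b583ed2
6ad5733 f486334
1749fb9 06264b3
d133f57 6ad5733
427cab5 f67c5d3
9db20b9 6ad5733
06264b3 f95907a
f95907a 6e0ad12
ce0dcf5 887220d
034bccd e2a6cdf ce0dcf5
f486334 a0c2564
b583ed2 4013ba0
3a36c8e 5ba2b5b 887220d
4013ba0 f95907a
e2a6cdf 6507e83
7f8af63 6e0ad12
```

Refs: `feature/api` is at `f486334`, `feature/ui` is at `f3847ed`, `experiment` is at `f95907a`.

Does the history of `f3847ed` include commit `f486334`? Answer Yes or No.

Yes

Ancestors of f3847ed (commits reachable by following parents): {578151f, 6ad5733, 6e0ad12, 7f8af63, 9db20b9, a0c2564, f3847ed, f486334, f67c5d3}.
f486334 is in that set, so it is an ancestor of f3847ed.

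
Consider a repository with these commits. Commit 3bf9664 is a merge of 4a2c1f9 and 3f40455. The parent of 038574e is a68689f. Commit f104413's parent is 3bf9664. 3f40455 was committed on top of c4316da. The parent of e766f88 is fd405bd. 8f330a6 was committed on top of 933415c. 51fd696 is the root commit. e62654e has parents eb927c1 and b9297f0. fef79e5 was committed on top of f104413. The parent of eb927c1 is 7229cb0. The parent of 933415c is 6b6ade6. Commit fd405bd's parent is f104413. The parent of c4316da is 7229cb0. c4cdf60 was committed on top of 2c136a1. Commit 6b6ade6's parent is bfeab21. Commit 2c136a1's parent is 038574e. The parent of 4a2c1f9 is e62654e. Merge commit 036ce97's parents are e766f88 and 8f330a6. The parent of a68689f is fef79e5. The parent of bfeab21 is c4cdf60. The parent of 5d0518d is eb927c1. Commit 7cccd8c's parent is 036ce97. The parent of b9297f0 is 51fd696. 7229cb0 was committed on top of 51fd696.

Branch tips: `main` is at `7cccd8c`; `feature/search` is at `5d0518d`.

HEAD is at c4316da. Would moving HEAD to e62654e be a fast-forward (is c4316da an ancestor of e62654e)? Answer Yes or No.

No

A fast-forward from c4316da to e62654e is possible iff c4316da is an ancestor of e62654e.
Ancestors of e62654e: {51fd696, 7229cb0, b9297f0, e62654e, eb927c1}.
c4316da is not among them, so fast-forward is not possible.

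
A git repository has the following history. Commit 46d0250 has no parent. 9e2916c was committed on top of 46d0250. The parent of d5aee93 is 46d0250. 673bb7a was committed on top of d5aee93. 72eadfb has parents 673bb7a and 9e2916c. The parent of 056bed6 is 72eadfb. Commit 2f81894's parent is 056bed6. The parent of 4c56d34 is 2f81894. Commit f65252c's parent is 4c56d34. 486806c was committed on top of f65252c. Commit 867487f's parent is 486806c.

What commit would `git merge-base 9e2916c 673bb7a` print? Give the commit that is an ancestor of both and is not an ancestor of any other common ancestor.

46d0250

Ancestors of 9e2916c: {46d0250, 9e2916c}.
Ancestors of 673bb7a: {46d0250, 673bb7a, d5aee93}.
Common ancestors: {46d0250}.
The only common ancestor is 46d0250, so it is the merge base.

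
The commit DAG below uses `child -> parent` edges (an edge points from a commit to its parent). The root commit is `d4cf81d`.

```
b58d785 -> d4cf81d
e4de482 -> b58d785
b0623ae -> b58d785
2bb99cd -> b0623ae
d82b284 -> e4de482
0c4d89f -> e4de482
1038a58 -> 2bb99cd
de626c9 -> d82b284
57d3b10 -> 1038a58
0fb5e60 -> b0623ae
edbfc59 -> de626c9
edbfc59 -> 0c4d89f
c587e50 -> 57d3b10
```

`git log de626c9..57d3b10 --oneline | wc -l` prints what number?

Reachable from 57d3b10: {1038a58, 2bb99cd, 57d3b10, b0623ae, b58d785, d4cf81d}.
Reachable from de626c9: {b58d785, d4cf81d, d82b284, de626c9, e4de482}.
In 57d3b10's history but not de626c9's: {1038a58, 2bb99cd, 57d3b10, b0623ae} — 4 commits.

4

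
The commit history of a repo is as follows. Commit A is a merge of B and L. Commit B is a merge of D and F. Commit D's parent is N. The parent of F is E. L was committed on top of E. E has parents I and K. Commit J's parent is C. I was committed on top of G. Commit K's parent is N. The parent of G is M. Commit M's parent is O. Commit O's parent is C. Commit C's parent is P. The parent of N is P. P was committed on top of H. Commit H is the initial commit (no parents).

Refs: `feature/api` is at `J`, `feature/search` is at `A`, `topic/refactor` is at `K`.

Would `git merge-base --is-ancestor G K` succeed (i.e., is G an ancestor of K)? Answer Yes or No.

No

Ancestors of K: {H, K, N, P}.
G is not in that set, so it is not an ancestor of K.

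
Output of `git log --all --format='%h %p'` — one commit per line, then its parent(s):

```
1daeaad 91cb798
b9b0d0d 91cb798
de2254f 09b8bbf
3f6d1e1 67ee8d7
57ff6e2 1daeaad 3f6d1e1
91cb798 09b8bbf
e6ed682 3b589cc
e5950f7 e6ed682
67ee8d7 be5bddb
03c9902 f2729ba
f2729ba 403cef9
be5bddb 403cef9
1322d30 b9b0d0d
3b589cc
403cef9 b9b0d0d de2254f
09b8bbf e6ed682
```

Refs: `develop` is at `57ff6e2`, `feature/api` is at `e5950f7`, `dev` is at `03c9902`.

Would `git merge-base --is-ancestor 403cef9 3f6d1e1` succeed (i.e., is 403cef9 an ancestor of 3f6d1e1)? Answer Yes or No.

Ancestors of 3f6d1e1 (commits reachable by following parents): {09b8bbf, 3b589cc, 3f6d1e1, 403cef9, 67ee8d7, 91cb798, b9b0d0d, be5bddb, de2254f, e6ed682}.
403cef9 is in that set, so it is an ancestor of 3f6d1e1.

Yes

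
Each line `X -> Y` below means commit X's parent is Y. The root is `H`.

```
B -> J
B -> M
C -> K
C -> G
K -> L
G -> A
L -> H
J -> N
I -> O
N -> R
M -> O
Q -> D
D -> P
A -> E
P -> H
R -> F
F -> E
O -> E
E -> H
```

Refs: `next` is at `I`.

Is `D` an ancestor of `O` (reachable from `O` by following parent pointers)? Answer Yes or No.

No

Ancestors of O: {E, H, O}.
D is not in that set, so it is not an ancestor of O.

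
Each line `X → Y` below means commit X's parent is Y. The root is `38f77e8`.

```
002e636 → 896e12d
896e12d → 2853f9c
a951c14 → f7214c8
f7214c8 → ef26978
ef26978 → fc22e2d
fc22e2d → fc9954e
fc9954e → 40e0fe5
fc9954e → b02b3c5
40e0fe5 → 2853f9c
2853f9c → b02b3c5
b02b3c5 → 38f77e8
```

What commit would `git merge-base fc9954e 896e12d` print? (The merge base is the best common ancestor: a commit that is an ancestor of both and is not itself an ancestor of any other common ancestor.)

Ancestors of fc9954e: {2853f9c, 38f77e8, 40e0fe5, b02b3c5, fc9954e}.
Ancestors of 896e12d: {2853f9c, 38f77e8, 896e12d, b02b3c5}.
Common ancestors: {2853f9c, 38f77e8, b02b3c5}.
Among these, 2853f9c is not an ancestor of any other common ancestor — it is the merge base.

2853f9c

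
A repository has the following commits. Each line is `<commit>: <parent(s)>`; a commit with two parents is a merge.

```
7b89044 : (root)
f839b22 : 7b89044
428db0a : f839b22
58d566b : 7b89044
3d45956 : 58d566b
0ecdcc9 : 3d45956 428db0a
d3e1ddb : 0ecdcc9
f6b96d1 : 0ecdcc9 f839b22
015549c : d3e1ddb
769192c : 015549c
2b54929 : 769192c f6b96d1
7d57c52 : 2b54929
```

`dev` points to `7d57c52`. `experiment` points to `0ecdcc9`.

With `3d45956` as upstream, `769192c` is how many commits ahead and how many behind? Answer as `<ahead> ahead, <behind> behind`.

6 ahead, 0 behind

Reachable from 769192c: {015549c, 0ecdcc9, 3d45956, 428db0a, 58d566b, 769192c, 7b89044, d3e1ddb, f839b22}.
Reachable from 3d45956: {3d45956, 58d566b, 7b89044}.
Only in 769192c's history (ahead): {015549c, 0ecdcc9, 428db0a, 769192c, d3e1ddb, f839b22} — 6.
Only in 3d45956's history (behind): {} — 0.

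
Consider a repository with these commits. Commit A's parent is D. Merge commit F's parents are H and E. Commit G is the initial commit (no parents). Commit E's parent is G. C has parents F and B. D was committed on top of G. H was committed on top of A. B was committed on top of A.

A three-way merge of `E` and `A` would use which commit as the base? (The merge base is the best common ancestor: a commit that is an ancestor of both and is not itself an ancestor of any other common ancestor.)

Ancestors of E: {E, G}.
Ancestors of A: {A, D, G}.
Common ancestors: {G}.
The only common ancestor is G, so it is the merge base.

G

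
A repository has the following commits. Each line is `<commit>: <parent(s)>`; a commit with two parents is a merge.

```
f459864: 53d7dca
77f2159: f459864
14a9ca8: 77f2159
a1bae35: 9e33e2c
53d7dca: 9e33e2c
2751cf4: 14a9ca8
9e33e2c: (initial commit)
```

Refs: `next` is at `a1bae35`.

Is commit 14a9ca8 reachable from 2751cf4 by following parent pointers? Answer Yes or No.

Yes

Ancestors of 2751cf4 (commits reachable by following parents): {14a9ca8, 2751cf4, 53d7dca, 77f2159, 9e33e2c, f459864}.
14a9ca8 is in that set, so it is an ancestor of 2751cf4.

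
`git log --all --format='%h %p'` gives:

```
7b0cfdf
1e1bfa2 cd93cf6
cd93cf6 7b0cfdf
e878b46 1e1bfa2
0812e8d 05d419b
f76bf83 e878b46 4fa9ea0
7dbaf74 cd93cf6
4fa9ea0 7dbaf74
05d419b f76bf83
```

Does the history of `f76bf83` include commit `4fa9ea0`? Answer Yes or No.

Ancestors of f76bf83 (commits reachable by following parents): {1e1bfa2, 4fa9ea0, 7b0cfdf, 7dbaf74, cd93cf6, e878b46, f76bf83}.
4fa9ea0 is in that set, so it is an ancestor of f76bf83.

Yes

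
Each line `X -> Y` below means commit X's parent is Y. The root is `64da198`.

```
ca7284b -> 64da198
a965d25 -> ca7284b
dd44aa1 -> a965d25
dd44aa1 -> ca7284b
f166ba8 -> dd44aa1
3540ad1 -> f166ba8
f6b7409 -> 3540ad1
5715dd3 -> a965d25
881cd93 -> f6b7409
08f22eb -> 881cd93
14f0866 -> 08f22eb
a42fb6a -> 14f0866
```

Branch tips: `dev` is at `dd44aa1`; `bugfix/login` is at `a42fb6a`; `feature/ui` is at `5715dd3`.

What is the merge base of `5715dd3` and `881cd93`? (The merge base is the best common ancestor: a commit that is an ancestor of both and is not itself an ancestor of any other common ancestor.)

Ancestors of 5715dd3: {5715dd3, 64da198, a965d25, ca7284b}.
Ancestors of 881cd93: {3540ad1, 64da198, 881cd93, a965d25, ca7284b, dd44aa1, f166ba8, f6b7409}.
Common ancestors: {64da198, a965d25, ca7284b}.
Among these, a965d25 is not an ancestor of any other common ancestor — it is the merge base.

a965d25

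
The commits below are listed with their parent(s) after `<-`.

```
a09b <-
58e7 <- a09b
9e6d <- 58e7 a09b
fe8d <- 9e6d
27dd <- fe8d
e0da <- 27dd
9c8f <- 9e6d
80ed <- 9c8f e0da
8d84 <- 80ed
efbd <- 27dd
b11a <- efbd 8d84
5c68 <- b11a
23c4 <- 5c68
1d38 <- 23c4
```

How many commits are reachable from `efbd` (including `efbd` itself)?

6

Walking parent pointers from efbd: reachable set = {27dd, 58e7, 9e6d, a09b, efbd, fe8d}.
That is 6 commits.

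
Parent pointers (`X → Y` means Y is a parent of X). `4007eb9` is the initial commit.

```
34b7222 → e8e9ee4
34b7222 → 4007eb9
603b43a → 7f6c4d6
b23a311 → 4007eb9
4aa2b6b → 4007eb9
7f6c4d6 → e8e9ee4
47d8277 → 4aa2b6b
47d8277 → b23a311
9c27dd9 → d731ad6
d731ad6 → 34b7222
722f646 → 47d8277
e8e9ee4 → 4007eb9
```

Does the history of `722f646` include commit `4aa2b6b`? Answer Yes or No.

Yes

Ancestors of 722f646 (commits reachable by following parents): {4007eb9, 47d8277, 4aa2b6b, 722f646, b23a311}.
4aa2b6b is in that set, so it is an ancestor of 722f646.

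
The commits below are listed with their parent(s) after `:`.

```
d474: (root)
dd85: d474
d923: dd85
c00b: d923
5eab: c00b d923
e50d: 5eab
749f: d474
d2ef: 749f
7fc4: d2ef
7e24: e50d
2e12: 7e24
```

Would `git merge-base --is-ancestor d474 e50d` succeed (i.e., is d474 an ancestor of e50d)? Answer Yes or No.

Ancestors of e50d (commits reachable by following parents): {5eab, c00b, d474, d923, dd85, e50d}.
d474 is in that set, so it is an ancestor of e50d.

Yes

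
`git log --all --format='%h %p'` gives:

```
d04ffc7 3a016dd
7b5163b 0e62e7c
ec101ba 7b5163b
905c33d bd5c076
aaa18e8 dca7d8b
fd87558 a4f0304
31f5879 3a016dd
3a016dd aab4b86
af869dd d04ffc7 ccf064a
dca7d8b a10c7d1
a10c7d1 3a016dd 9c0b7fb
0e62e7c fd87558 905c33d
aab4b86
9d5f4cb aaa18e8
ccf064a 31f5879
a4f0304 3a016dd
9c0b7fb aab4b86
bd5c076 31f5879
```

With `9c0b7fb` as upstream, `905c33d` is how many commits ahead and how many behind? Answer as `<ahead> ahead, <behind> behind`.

Reachable from 905c33d: {31f5879, 3a016dd, 905c33d, aab4b86, bd5c076}.
Reachable from 9c0b7fb: {9c0b7fb, aab4b86}.
Only in 905c33d's history (ahead): {31f5879, 3a016dd, 905c33d, bd5c076} — 4.
Only in 9c0b7fb's history (behind): {9c0b7fb} — 1.

4 ahead, 1 behind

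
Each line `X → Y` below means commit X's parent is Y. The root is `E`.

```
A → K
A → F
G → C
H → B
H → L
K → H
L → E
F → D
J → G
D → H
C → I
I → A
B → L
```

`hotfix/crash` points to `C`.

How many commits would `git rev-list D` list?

Walking parent pointers from D: reachable set = {B, D, E, H, L}.
That is 5 commits.

5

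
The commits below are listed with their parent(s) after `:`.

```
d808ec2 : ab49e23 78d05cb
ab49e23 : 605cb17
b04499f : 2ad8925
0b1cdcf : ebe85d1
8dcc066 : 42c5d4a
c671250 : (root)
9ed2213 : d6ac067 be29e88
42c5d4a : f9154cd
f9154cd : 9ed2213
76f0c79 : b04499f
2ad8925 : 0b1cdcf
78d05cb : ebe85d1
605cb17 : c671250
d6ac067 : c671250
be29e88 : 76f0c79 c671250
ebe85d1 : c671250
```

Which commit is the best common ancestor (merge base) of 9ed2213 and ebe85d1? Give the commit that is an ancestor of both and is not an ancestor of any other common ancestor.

ebe85d1

Ancestors of 9ed2213: {0b1cdcf, 2ad8925, 76f0c79, 9ed2213, b04499f, be29e88, c671250, d6ac067, ebe85d1}.
Ancestors of ebe85d1: {c671250, ebe85d1}.
Common ancestors: {c671250, ebe85d1}.
Among these, ebe85d1 is not an ancestor of any other common ancestor — it is the merge base.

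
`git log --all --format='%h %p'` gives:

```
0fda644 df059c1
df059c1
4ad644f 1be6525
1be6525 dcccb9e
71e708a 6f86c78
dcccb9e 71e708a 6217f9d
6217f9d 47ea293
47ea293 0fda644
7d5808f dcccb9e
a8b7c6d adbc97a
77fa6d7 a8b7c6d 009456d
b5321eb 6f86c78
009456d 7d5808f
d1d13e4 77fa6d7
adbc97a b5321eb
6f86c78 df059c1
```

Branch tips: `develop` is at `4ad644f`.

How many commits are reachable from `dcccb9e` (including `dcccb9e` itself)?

7

Walking parent pointers from dcccb9e: reachable set = {0fda644, 47ea293, 6217f9d, 6f86c78, 71e708a, dcccb9e, df059c1}.
That is 7 commits.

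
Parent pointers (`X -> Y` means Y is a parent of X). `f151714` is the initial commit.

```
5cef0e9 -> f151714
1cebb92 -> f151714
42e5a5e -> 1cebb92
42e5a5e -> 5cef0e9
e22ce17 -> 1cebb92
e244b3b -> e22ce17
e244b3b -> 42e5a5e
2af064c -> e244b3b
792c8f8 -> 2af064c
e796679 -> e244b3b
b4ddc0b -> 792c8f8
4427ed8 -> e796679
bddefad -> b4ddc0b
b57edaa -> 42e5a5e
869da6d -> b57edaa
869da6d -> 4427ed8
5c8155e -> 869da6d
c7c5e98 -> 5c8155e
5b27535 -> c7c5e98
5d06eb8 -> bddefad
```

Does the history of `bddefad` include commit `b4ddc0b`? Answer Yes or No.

Yes

Ancestors of bddefad (commits reachable by following parents): {1cebb92, 2af064c, 42e5a5e, 5cef0e9, 792c8f8, b4ddc0b, bddefad, e22ce17, e244b3b, f151714}.
b4ddc0b is in that set, so it is an ancestor of bddefad.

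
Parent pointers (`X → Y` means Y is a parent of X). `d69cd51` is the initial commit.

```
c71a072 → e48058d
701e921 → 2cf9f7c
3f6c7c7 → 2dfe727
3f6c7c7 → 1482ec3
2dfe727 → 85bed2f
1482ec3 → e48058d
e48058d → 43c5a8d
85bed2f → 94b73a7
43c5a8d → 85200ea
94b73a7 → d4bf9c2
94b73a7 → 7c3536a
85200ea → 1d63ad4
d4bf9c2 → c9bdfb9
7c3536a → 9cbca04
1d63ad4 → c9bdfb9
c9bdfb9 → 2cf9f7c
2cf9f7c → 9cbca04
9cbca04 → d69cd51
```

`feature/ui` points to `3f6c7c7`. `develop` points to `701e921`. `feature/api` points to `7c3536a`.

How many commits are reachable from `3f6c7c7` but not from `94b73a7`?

Reachable from 3f6c7c7: {1482ec3, 1d63ad4, 2cf9f7c, 2dfe727, 3f6c7c7, 43c5a8d, 7c3536a, 85200ea, 85bed2f, 94b73a7, 9cbca04, c9bdfb9, d4bf9c2, d69cd51, e48058d}.
Reachable from 94b73a7: {2cf9f7c, 7c3536a, 94b73a7, 9cbca04, c9bdfb9, d4bf9c2, d69cd51}.
In 3f6c7c7's history but not 94b73a7's: {1482ec3, 1d63ad4, 2dfe727, 3f6c7c7, 43c5a8d, 85200ea, 85bed2f, e48058d} — 8 commits.

8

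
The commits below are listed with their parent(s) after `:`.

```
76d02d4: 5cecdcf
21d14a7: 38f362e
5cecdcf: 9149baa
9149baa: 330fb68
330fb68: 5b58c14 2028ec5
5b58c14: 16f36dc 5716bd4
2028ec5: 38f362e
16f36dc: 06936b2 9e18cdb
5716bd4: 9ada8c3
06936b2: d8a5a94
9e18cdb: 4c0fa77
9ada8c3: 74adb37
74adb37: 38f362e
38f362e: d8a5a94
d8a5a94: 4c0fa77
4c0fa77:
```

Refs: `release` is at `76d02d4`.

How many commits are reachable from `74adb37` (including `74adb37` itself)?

Walking parent pointers from 74adb37: reachable set = {38f362e, 4c0fa77, 74adb37, d8a5a94}.
That is 4 commits.

4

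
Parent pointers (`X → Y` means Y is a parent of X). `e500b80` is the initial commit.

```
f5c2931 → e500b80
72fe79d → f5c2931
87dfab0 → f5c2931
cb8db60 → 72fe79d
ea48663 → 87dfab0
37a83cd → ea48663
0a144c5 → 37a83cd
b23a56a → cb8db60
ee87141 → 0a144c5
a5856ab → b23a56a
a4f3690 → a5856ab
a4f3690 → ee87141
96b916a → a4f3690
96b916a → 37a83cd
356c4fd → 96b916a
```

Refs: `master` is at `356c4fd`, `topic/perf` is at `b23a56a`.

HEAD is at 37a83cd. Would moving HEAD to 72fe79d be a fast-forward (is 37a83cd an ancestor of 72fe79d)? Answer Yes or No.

A fast-forward from 37a83cd to 72fe79d is possible iff 37a83cd is an ancestor of 72fe79d.
Ancestors of 72fe79d: {72fe79d, e500b80, f5c2931}.
37a83cd is not among them, so fast-forward is not possible.

No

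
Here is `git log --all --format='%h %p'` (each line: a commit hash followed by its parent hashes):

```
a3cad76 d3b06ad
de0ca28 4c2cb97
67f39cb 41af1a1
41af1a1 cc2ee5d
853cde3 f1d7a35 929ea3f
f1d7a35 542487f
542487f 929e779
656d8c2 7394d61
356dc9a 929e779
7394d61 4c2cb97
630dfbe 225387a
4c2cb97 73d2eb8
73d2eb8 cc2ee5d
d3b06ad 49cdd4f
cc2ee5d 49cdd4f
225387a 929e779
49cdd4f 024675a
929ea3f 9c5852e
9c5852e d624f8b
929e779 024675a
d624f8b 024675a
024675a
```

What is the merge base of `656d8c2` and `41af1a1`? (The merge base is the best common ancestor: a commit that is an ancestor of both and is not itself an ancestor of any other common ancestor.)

cc2ee5d

Ancestors of 656d8c2: {024675a, 49cdd4f, 4c2cb97, 656d8c2, 7394d61, 73d2eb8, cc2ee5d}.
Ancestors of 41af1a1: {024675a, 41af1a1, 49cdd4f, cc2ee5d}.
Common ancestors: {024675a, 49cdd4f, cc2ee5d}.
Among these, cc2ee5d is not an ancestor of any other common ancestor — it is the merge base.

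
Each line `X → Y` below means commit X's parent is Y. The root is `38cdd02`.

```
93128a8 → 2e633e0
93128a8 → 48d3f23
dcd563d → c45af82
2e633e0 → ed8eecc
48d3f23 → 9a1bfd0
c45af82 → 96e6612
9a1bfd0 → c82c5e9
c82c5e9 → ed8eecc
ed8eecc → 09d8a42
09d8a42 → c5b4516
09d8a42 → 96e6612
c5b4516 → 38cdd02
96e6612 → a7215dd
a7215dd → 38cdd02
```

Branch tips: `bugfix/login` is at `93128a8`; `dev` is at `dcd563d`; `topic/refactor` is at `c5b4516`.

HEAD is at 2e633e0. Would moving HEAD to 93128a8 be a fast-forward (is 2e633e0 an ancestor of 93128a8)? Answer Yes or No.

A fast-forward from 2e633e0 to 93128a8 is possible iff 2e633e0 is an ancestor of 93128a8.
Ancestors of 93128a8: {09d8a42, 2e633e0, 38cdd02, 48d3f23, 93128a8, 96e6612, 9a1bfd0, a7215dd, c5b4516, c82c5e9, ed8eecc}.
2e633e0 is among them, so fast-forward is possible.

Yes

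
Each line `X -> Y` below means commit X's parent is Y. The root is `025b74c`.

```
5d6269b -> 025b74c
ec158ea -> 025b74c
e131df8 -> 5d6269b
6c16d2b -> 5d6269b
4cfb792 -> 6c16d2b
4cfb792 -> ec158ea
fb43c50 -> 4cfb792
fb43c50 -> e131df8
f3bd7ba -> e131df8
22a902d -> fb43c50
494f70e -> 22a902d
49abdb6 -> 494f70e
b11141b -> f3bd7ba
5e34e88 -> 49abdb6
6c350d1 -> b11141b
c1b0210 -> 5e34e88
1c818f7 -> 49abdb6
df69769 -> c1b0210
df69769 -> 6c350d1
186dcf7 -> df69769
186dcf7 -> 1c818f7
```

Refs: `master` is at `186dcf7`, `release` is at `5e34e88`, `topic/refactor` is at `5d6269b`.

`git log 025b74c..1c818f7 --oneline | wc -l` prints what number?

Reachable from 1c818f7: {025b74c, 1c818f7, 22a902d, 494f70e, 49abdb6, 4cfb792, 5d6269b, 6c16d2b, e131df8, ec158ea, fb43c50}.
Reachable from 025b74c: {025b74c}.
In 1c818f7's history but not 025b74c's: {1c818f7, 22a902d, 494f70e, 49abdb6, 4cfb792, 5d6269b, 6c16d2b, e131df8, ec158ea, fb43c50} — 10 commits.

10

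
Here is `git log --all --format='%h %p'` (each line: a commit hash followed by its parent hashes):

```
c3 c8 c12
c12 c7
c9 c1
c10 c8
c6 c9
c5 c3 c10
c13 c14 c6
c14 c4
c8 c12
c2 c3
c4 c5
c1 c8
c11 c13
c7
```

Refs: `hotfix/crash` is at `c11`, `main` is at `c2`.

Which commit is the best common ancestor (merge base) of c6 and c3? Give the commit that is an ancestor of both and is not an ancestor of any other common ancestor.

c8

Ancestors of c6: {c1, c12, c6, c7, c8, c9}.
Ancestors of c3: {c12, c3, c7, c8}.
Common ancestors: {c12, c7, c8}.
Among these, c8 is not an ancestor of any other common ancestor — it is the merge base.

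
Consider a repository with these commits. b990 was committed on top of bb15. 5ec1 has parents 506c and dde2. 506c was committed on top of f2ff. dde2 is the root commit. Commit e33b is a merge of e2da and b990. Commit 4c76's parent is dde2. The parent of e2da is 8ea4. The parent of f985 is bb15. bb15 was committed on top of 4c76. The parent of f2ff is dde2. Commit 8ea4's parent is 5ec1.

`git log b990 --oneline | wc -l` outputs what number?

4

Walking parent pointers from b990: reachable set = {4c76, b990, bb15, dde2}.
That is 4 commits.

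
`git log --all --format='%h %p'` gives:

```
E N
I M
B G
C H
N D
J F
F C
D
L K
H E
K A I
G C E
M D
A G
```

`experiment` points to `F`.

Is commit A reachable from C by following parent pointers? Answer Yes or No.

No

Ancestors of C: {C, D, E, H, N}.
A is not in that set, so it is not an ancestor of C.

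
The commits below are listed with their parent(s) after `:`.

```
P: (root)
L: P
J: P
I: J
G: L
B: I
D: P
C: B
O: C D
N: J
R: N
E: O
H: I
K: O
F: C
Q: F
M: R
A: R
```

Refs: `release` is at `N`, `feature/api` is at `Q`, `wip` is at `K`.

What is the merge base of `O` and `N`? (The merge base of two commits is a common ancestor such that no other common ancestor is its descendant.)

J

Ancestors of O: {B, C, D, I, J, O, P}.
Ancestors of N: {J, N, P}.
Common ancestors: {J, P}.
Among these, J is not an ancestor of any other common ancestor — it is the merge base.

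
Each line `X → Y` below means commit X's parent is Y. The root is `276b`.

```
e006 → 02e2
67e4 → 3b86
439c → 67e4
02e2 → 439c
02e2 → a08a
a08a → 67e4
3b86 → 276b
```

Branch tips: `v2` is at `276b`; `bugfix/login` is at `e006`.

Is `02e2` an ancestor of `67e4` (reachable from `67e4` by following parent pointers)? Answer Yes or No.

Ancestors of 67e4: {276b, 3b86, 67e4}.
02e2 is not in that set, so it is not an ancestor of 67e4.

No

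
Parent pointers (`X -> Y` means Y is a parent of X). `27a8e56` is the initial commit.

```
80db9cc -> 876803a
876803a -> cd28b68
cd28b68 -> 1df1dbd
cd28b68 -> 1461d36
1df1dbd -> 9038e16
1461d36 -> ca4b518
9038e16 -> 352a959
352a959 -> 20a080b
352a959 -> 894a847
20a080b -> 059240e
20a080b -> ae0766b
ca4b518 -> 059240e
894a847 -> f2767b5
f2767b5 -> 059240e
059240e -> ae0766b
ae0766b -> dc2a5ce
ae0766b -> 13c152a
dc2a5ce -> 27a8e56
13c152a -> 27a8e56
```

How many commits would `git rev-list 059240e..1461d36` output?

Reachable from 1461d36: {059240e, 13c152a, 1461d36, 27a8e56, ae0766b, ca4b518, dc2a5ce}.
Reachable from 059240e: {059240e, 13c152a, 27a8e56, ae0766b, dc2a5ce}.
In 1461d36's history but not 059240e's: {1461d36, ca4b518} — 2 commits.

2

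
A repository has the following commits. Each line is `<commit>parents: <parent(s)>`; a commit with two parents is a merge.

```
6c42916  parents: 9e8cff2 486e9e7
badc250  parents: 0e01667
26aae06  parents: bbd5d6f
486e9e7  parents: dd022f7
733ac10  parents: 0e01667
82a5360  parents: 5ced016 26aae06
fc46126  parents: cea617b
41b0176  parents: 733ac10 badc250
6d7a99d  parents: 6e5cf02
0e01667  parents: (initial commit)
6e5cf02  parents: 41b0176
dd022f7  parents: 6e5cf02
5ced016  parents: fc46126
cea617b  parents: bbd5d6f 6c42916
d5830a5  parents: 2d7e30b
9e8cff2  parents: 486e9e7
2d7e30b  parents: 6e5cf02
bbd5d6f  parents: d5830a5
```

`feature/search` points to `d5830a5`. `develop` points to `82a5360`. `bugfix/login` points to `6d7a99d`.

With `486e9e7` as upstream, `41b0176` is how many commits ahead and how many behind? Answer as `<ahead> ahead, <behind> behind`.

0 ahead, 3 behind

Reachable from 41b0176: {0e01667, 41b0176, 733ac10, badc250}.
Reachable from 486e9e7: {0e01667, 41b0176, 486e9e7, 6e5cf02, 733ac10, badc250, dd022f7}.
Only in 41b0176's history (ahead): {} — 0.
Only in 486e9e7's history (behind): {486e9e7, 6e5cf02, dd022f7} — 3.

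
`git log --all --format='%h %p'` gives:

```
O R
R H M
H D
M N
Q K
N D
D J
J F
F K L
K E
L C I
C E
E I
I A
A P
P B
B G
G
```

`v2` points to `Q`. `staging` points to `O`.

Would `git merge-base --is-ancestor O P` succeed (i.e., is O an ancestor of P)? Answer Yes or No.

Ancestors of P: {B, G, P}.
O is not in that set, so it is not an ancestor of P.

No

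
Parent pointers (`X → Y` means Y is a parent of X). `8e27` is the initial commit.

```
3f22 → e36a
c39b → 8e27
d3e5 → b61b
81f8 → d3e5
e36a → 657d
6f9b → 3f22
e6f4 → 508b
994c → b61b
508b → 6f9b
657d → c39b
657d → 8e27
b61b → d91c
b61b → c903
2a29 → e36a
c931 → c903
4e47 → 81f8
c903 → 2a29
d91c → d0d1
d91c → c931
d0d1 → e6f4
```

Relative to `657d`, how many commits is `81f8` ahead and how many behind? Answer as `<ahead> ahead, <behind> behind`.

13 ahead, 0 behind

Reachable from 81f8: {2a29, 3f22, 508b, 657d, 6f9b, 81f8, 8e27, b61b, c39b, c903, c931, d0d1, d3e5, d91c, e36a, e6f4}.
Reachable from 657d: {657d, 8e27, c39b}.
Only in 81f8's history (ahead): {2a29, 3f22, 508b, 6f9b, 81f8, b61b, c903, c931, d0d1, d3e5, d91c, e36a, e6f4} — 13.
Only in 657d's history (behind): {} — 0.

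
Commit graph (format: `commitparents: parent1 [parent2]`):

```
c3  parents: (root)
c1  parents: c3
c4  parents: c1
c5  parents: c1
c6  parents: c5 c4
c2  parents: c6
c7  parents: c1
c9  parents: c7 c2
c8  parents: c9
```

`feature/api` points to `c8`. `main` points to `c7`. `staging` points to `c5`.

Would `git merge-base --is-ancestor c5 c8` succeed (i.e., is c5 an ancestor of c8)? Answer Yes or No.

Yes

Ancestors of c8 (commits reachable by following parents): {c1, c2, c3, c4, c5, c6, c7, c8, c9}.
c5 is in that set, so it is an ancestor of c8.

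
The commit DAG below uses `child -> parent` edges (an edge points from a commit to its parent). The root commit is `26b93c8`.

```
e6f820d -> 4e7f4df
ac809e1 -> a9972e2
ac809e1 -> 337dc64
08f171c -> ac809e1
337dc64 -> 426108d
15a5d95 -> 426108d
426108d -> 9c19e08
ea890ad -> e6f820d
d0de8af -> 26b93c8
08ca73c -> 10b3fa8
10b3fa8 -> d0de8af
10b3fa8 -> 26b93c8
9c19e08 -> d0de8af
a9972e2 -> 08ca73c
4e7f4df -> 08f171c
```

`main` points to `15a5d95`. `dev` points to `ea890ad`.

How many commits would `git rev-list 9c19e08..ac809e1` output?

6

Reachable from ac809e1: {08ca73c, 10b3fa8, 26b93c8, 337dc64, 426108d, 9c19e08, a9972e2, ac809e1, d0de8af}.
Reachable from 9c19e08: {26b93c8, 9c19e08, d0de8af}.
In ac809e1's history but not 9c19e08's: {08ca73c, 10b3fa8, 337dc64, 426108d, a9972e2, ac809e1} — 6 commits.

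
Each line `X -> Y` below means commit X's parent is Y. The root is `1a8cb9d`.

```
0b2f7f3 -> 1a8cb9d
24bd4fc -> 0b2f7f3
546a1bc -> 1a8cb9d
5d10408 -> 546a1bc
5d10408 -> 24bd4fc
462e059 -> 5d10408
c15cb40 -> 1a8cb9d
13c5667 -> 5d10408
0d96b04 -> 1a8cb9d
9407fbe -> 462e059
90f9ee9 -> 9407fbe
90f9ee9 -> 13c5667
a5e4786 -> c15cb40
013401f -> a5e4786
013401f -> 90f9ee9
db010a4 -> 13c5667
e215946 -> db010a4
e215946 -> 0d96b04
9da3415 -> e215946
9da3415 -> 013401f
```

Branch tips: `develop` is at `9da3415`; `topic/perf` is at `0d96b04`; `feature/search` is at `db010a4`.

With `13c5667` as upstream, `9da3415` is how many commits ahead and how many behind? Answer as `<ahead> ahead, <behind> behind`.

Reachable from 9da3415: {013401f, 0b2f7f3, 0d96b04, 13c5667, 1a8cb9d, 24bd4fc, 462e059, 546a1bc, 5d10408, 90f9ee9, 9407fbe, 9da3415, a5e4786, c15cb40, db010a4, e215946}.
Reachable from 13c5667: {0b2f7f3, 13c5667, 1a8cb9d, 24bd4fc, 546a1bc, 5d10408}.
Only in 9da3415's history (ahead): {013401f, 0d96b04, 462e059, 90f9ee9, 9407fbe, 9da3415, a5e4786, c15cb40, db010a4, e215946} — 10.
Only in 13c5667's history (behind): {} — 0.

10 ahead, 0 behind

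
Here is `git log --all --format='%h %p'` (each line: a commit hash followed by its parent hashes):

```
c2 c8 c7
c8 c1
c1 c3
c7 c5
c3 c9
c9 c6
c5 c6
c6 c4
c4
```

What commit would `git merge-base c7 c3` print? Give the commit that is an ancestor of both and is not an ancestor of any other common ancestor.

c6

Ancestors of c7: {c4, c5, c6, c7}.
Ancestors of c3: {c3, c4, c6, c9}.
Common ancestors: {c4, c6}.
Among these, c6 is not an ancestor of any other common ancestor — it is the merge base.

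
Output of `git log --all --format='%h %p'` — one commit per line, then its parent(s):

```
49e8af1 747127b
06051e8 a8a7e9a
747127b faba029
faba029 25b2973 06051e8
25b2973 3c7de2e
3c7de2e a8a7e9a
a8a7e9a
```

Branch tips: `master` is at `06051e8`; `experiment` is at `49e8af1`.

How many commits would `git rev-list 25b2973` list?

Walking parent pointers from 25b2973: reachable set = {25b2973, 3c7de2e, a8a7e9a}.
That is 3 commits.

3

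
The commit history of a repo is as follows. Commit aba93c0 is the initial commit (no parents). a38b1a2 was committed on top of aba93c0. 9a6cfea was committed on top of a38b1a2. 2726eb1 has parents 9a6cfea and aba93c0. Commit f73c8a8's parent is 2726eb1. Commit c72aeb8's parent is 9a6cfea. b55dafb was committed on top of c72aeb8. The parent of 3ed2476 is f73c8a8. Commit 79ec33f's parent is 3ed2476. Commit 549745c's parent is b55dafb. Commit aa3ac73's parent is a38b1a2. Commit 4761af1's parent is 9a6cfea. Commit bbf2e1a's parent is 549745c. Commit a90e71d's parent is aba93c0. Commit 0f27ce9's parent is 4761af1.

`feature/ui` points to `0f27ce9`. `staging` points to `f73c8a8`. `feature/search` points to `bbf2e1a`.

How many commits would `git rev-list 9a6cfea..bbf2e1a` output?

Reachable from bbf2e1a: {549745c, 9a6cfea, a38b1a2, aba93c0, b55dafb, bbf2e1a, c72aeb8}.
Reachable from 9a6cfea: {9a6cfea, a38b1a2, aba93c0}.
In bbf2e1a's history but not 9a6cfea's: {549745c, b55dafb, bbf2e1a, c72aeb8} — 4 commits.

4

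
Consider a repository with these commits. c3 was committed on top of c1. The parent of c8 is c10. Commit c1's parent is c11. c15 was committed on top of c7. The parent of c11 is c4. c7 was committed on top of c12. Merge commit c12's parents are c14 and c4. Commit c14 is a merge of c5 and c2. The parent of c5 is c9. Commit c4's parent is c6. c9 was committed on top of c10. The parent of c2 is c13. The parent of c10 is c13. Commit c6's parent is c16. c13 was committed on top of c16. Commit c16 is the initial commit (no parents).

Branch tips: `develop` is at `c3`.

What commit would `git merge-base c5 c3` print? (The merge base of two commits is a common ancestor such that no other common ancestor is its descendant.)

c16

Ancestors of c5: {c10, c13, c16, c5, c9}.
Ancestors of c3: {c1, c11, c16, c3, c4, c6}.
Common ancestors: {c16}.
The only common ancestor is c16, so it is the merge base.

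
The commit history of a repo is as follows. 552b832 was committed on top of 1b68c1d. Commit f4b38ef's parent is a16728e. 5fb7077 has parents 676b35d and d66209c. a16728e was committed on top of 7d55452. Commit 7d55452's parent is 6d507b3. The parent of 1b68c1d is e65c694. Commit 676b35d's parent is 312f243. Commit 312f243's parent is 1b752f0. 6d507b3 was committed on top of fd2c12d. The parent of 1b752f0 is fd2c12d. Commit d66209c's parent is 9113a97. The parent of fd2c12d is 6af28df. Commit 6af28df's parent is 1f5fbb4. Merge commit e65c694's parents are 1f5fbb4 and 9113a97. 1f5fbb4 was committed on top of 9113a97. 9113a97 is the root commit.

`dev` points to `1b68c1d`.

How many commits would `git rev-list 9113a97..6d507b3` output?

4

Reachable from 6d507b3: {1f5fbb4, 6af28df, 6d507b3, 9113a97, fd2c12d}.
Reachable from 9113a97: {9113a97}.
In 6d507b3's history but not 9113a97's: {1f5fbb4, 6af28df, 6d507b3, fd2c12d} — 4 commits.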